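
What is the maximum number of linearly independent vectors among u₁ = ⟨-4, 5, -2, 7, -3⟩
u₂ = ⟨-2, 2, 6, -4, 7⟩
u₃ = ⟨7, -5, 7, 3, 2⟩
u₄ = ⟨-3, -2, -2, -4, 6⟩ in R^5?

Apply Gaussian elimination to the matrix whose rows are u₁, u₂, u₃, u₄.
Reduction leaves 4 leading entries, giving rank 4.

4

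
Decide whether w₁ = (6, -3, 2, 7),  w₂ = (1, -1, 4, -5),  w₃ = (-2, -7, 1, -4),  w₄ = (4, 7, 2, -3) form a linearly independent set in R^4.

The matrix [w₁|w₂|w₃|w₄] has determinant -892.
A nonzero determinant means the columns are linearly independent.

linearly independent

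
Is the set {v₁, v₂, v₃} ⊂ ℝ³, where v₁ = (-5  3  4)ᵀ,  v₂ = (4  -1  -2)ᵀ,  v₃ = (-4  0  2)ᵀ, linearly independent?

linearly independent

Row-reduce the matrix whose columns are v₁, v₂, v₃.
The reduction yields 3 nonzero rows, so the rank is 3.
Since rank = 3 (the number of vectors), the set is linearly independent.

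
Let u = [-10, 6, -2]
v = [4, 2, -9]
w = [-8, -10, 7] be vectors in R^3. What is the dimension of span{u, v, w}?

Form the matrix with u, v, w as columns and reduce.
There are 3 pivot columns, so rank = 3.

3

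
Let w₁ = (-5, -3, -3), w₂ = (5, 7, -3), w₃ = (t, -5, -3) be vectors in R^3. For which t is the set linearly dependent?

The set is linearly dependent precisely when det[w₁; w₂; w₃] = 0.
Cofactor expansion gives det = 30*t + 210.
This vanishes exactly when t = -7.

t = -7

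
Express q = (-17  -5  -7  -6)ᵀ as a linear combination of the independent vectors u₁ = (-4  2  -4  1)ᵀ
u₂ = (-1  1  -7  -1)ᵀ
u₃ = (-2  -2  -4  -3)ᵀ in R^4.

q = 3u₁ - 3u₂ + 4u₃

Set up the augmented matrix [u₁ | u₂ | u₃ | q] and row-reduce.
Row-reducing the augmented matrix gives the unique coefficients (c₁, c₂, c₃) = (3, -3, 4).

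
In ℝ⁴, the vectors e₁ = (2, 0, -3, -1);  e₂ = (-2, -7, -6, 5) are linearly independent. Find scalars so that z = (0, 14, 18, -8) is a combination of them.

Solve the system with e₁, e₂ as columns and z as the right-hand side.
Row-reducing the augmented matrix gives the unique coefficients (α₁, α₂) = (-2, -2).

z = -2e₁ - 2e₂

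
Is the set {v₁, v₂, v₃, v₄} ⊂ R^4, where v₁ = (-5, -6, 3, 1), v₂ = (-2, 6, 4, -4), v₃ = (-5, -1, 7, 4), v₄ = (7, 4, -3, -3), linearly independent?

The matrix [v₁|v₂|v₃|v₄] has determinant 1012.
A nonzero determinant means the columns are linearly independent.

linearly independent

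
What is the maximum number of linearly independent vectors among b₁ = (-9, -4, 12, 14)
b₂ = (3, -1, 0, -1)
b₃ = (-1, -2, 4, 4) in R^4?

Row-reduce the 3×4 matrix with these as rows.
Exactly 2 pivots survive; hence the rank is 2.

2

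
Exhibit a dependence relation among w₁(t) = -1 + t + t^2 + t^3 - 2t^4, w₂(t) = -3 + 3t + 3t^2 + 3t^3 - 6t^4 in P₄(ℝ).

3w₁ - w₂ = 0

Take coordinates with respect to {1, t, …, t^4}.
Write the vectors as columns of a matrix and find a nonzero vector in its null space.
One solution (up to scaling) is (3, -1).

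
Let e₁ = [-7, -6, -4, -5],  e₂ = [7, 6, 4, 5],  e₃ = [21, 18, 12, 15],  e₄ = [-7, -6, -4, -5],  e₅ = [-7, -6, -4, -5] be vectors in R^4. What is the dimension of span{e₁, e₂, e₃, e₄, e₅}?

dim = 1

Row-reduce the 5×4 matrix with these as rows.
There is 1 pivot column, so rank = 1.
(With 5 elements in a 4-dimensional space the rank is at most 4.)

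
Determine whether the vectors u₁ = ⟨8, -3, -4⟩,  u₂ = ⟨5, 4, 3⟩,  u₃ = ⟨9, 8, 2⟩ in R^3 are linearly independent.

linearly independent

Place the vectors as rows of a 3×3 matrix and reduce to echelon form.
The reduction yields 3 nonzero rows, so the rank is 3.
Since rank = 3 (the number of vectors), the set is linearly independent.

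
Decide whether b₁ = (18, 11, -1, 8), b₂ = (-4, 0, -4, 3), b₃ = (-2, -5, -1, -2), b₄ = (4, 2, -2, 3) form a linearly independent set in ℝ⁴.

linearly dependent

Place the vectors as rows of a 4×4 matrix and reduce to echelon form.
The reduction yields 3 nonzero rows, so the rank is 3.
Since rank 3 < 4, the set is linearly dependent.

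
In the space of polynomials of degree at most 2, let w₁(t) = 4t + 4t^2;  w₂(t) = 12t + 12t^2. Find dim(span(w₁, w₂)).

dim = 1

Pass to coordinate vectors with respect to the basis {1, t, t^2}.
Form the matrix with w₁, w₂ as columns and reduce.
Exactly 1 pivot survives; hence the rank is 1.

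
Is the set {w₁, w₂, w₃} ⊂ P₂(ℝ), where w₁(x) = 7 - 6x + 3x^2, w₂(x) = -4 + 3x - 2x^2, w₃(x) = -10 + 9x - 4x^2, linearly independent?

Write each element as a coordinate vector in ℝ³ using {1, x, x^2}.
Place the vectors as rows of a 3×3 matrix and reduce to echelon form.
The reduction yields 2 nonzero rows, so the rank is 2.
Since rank 2 < 3, the set is linearly dependent.

linearly dependent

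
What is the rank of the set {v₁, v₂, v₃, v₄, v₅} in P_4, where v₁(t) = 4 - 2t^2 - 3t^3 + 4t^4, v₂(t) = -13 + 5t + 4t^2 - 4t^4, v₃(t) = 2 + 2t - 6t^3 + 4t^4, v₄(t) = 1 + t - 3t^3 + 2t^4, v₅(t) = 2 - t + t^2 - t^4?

3

Represent each element by its coordinate vector in ℝ⁵.
Apply Gaussian elimination to the matrix whose rows are v₁, v₂, v₃, v₄, v₅.
There are 3 pivot columns, so rank = 3.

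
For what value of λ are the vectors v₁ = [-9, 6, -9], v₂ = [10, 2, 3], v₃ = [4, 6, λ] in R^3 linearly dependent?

λ = -3

Dependence holds iff the 3×3 matrix [v₁ v₂ v₃] is singular.
Cofactor expansion gives det = -78*λ - 234.
Solving -78*λ - 234 = 0 yields λ = -3.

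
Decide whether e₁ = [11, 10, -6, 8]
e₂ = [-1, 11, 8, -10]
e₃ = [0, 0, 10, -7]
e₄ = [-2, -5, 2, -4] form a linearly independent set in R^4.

Place the vectors as rows of a 4×4 matrix and reduce to echelon form.
The reduction yields 4 nonzero rows, so the rank is 4.
Since rank = 4 (the number of vectors), the set is linearly independent.

linearly independent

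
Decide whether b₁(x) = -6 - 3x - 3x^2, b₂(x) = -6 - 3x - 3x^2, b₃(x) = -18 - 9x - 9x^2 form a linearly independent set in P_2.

Write each element as a coordinate vector in ℝ³ using {1, x, x^2}.
One vector is a scalar multiple of another, so the set is dependent.

linearly dependent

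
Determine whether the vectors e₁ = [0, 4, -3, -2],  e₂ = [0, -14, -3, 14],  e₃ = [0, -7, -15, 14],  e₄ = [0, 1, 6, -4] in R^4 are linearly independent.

linearly dependent

Form the 4×4 matrix with these as columns; its determinant is 0.
A zero determinant means the columns are linearly dependent.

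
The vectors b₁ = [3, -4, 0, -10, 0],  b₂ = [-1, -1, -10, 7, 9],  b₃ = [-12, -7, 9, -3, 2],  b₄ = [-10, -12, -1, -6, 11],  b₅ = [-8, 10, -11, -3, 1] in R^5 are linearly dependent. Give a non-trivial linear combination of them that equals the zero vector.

b₁ + b₂ + b₃ - b₄ = 0

Row-reduce the matrix with b₁, b₂, b₃, b₄, b₅ as columns; the null space gives the coefficients.
One solution (up to scaling) is (1, 1, 1, -1, 0).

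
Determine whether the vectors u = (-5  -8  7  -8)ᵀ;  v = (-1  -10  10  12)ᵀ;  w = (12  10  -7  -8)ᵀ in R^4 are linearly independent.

Place the vectors as rows of a 3×4 matrix and reduce to echelon form.
The reduction yields 3 nonzero rows, so the rank is 3.
Since rank = 3 (the number of vectors), the set is linearly independent.

linearly independent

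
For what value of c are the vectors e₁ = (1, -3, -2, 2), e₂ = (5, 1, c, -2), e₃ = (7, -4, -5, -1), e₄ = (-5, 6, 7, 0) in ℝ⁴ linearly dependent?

c = 2/7

The set is linearly dependent precisely when det[e₁; e₂; e₃; e₄] = 0.
The determinant works out to 10 - 35*c.
This vanishes exactly when c = 2/7.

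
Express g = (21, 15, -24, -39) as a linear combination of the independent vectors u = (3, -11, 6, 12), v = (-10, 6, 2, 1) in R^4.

Solve the system with u, v as columns and g as the right-hand side.
Back-substitution yields (c₁, c₂) = (-3, -3).

g = -3u - 3v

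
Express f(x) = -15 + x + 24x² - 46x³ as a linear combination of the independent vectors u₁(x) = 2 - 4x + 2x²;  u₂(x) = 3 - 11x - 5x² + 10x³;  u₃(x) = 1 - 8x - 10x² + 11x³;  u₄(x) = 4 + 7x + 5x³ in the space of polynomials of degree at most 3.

Work in coordinates with respect to the standard basis {1, x, …, x³}.
Since u₁, u₂, u₃, u₄ are independent, the coefficients expressing f are uniquely determined by a linear system.
The system has the unique solution (a₁, …, a₄) = (2, -2, -1, -3).

f = 2u₁ - 2u₂ - u₃ - 3u₄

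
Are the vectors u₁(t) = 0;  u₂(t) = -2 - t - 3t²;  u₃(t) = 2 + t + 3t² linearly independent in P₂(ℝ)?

linearly dependent

Write each element as a coordinate vector in ℝ³ using {1, t, t²}.
One of the vectors is the zero vector, so the set is linearly dependent.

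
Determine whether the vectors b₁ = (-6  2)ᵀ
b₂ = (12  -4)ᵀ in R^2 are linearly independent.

The matrix [b₁|b₂] has determinant 0.
A zero determinant means the columns are linearly dependent.

linearly dependent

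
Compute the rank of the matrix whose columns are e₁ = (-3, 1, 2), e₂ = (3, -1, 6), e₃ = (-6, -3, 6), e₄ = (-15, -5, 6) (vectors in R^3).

Put the 3×4 matrix [e₁|e₂|e₃|e₄] into echelon form.
Reduction leaves 3 leading entries, giving rank 3.
(With 4 elements in a 3-dimensional space the rank is at most 3.)

3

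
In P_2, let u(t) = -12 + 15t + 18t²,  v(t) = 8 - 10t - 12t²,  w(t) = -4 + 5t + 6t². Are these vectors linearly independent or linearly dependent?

Write each element as a coordinate vector in ℝ³ using {1, t, t²}.
Place the vectors as rows of a 3×3 matrix and reduce to echelon form.
The reduction yields 1 nonzero row, so the rank is 1.
Since rank 1 < 3, the set is linearly dependent.

linearly dependent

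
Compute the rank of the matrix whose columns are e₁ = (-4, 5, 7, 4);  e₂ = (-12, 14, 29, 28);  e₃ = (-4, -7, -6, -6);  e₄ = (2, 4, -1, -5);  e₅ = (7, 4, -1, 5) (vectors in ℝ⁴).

rank 4

Apply Gaussian elimination to the matrix whose rows are e₁, e₂, e₃, e₄, e₅.
Exactly 4 pivots survive; hence the rank is 4.
(With 5 elements in a 4-dimensional space the rank is at most 4.)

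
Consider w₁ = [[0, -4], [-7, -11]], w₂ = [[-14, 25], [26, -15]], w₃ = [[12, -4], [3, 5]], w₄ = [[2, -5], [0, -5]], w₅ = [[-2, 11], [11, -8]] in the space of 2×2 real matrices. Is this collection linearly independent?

Take coordinates with respect to the standard basis {E₁₁, E₁₂, E₂₁, E₂₂}.
There are 5 vectors in a 4-dimensional space, so they cannot be linearly independent.

linearly dependent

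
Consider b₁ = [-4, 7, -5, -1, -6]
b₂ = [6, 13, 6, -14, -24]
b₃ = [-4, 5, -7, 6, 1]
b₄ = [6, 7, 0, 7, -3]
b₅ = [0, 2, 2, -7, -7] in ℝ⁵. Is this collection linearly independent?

linearly dependent

The matrix [b₁|b₂|b₃|b₄|b₅] has determinant 0.
A zero determinant means the columns are linearly dependent.
Indeed 3b₁ - b₂ - 3b₃ + b₄ = 0.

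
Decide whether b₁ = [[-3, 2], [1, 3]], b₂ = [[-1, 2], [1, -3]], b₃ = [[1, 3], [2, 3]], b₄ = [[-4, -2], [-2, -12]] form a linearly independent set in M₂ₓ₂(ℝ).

linearly dependent

Take coordinates with respect to the standard basis {E₁₁, E₁₂, E₂₁, E₂₂}.
The matrix [b₁|b₂|b₃|b₄] has determinant 0.
A zero determinant means the columns are linearly dependent.
Indeed 2b₂ - 2b₃ - b₄ = 0.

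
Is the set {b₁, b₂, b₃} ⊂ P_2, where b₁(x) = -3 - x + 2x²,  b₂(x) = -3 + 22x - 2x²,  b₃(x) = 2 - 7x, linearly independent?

linearly dependent

Write each element as a coordinate vector in ℝ³ using {1, x, x²}.
The matrix [b₁|b₂|b₃] has determinant 0.
A zero determinant means the columns are linearly dependent.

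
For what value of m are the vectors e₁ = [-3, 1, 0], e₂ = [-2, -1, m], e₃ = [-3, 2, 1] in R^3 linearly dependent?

m = -5/3

Dependence holds iff the 3×3 matrix [e₁ e₂ e₃] is singular.
Expanding, det = 3*m + 5.
Solving 3*m + 5 = 0 yields m = -5/3.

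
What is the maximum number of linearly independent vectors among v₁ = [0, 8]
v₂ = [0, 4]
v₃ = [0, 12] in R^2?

Row-reduce the 3×2 matrix with these as rows.
There is 1 pivot column, so rank = 1.
(With 3 elements in a 2-dimensional space the rank is at most 2.)

1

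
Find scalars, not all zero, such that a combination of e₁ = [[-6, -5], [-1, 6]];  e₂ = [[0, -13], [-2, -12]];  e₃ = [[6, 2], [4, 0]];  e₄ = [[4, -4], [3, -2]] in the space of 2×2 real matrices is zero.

Pass to coordinate vectors relative to the basis {E₁₁, E₁₂, E₂₁, E₂₂}.
Solve the homogeneous system with e₁, e₂, e₃, e₄ as columns by row-reducing the coefficient matrix.
One solution (up to scaling) is (1, 1, 3, -3).

e₁ + e₂ + 3e₃ - 3e₄ = 0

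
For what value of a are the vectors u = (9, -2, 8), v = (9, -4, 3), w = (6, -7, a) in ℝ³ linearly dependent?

a = -53/6

The set is linearly dependent precisely when det[u; v; w] = 0.
Expanding, det = -18*a - 159.
Solving -18*a - 159 = 0 yields a = -53/6.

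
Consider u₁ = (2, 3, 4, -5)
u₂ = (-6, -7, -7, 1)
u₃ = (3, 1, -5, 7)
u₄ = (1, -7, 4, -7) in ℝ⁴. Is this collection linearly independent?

Row-reduce the matrix whose columns are u₁, u₂, u₃, u₄.
The reduction yields 4 nonzero rows, so the rank is 4.
Since rank = 4 (the number of vectors), the set is linearly independent.

linearly independent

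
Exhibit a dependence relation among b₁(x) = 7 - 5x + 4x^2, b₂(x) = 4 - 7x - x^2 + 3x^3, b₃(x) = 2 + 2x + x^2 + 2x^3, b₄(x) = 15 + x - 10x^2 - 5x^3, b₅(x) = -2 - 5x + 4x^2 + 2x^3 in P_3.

b₁ + b₂ - b₃ - b₄ - 3b₅ = 0

Take coordinates with respect to {1, x, …, x^3}.
Row-reduce the matrix with b₁, b₂, b₃, b₄, b₅ as columns; the null space gives the coefficients.
The free variable yields coefficients (1, 1, -1, -1, -3) (any nonzero multiple also works).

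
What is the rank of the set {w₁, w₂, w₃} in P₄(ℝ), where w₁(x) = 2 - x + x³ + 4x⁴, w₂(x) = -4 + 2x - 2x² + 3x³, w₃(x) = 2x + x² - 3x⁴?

3

Use coordinates relative to {1, x, …, x⁴}.
Apply Gaussian elimination to the matrix whose rows are w₁, w₂, w₃.
Exactly 3 pivots survive; hence the rank is 3.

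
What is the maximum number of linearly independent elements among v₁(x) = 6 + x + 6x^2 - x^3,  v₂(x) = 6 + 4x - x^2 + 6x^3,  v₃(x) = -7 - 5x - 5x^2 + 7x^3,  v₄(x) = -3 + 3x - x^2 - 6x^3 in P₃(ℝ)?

Represent each element by its coordinate vector in ℝ⁴.
Put the 4×4 matrix [v₁|v₂|v₃|v₄] into echelon form.
Reduction leaves 4 leading entries, giving rank 4.

4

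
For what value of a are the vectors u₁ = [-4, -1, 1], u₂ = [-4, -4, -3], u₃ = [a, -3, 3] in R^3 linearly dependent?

a = -12

The set is linearly dependent precisely when det[u₁; u₂; u₃] = 0.
The determinant works out to 7*a + 84.
Solving 7*a + 84 = 0 yields a = -12.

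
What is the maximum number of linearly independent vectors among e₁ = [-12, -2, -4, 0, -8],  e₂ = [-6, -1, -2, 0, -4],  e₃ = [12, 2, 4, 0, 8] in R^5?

1

Put the 5×3 matrix [e₁|e₂|e₃] into echelon form.
Exactly 1 pivot survives; hence the rank is 1.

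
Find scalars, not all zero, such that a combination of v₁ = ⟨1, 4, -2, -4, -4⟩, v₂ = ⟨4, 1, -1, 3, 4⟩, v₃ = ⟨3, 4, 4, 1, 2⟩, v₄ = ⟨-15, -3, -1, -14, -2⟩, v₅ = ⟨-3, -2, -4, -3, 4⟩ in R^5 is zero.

3v₂ - v₃ + v₄ - 2v₅ = 0

Write the vectors as columns of a matrix and find a nonzero vector in its null space.
A generator of the null space is (0, 3, -1, 1, -2).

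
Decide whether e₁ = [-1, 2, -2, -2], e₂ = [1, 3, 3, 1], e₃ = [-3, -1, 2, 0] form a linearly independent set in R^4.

linearly independent

Place the vectors as rows of a 3×4 matrix and reduce to echelon form.
The reduction yields 3 nonzero rows, so the rank is 3.
Since rank = 3 (the number of vectors), the set is linearly independent.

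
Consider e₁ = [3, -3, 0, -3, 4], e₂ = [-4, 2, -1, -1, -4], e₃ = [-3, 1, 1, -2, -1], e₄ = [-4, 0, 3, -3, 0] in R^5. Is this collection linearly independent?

Row-reduce the matrix whose columns are e₁, e₂, e₃, e₄.
The reduction yields 4 nonzero rows, so the rank is 4.
Since rank = 4 (the number of vectors), the set is linearly independent.

linearly independent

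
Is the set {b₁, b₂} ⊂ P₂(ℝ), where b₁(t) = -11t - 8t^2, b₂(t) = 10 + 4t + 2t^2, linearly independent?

Take coordinates with respect to the standard basis {1, t, t^2}.
Row-reduce the matrix whose columns are b₁, b₂.
The reduction yields 2 nonzero rows, so the rank is 2.
Since rank = 2 (the number of vectors), the set is linearly independent.

linearly independent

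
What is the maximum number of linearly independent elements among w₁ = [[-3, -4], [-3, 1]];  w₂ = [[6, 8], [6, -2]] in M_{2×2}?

1

Represent each element by its coordinate vector in ℝ⁴.
Form the matrix with w₁, w₂ as columns and reduce.
Exactly 1 pivot survives; hence the rank is 1.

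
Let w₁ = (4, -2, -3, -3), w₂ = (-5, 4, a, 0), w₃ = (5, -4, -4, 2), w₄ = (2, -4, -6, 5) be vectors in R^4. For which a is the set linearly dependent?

a = 28/5

Dependence holds iff the 4×4 matrix [w₁ w₂ w₃ w₄] is singular.
The determinant works out to 168 - 30*a.
Solving 168 - 30*a = 0 yields a = 28/5.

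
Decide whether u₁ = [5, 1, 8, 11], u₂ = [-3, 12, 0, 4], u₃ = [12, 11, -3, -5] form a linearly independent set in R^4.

linearly independent

Row-reduce the matrix whose columns are u₁, u₂, u₃.
The reduction yields 3 nonzero rows, so the rank is 3.
Since rank = 3 (the number of vectors), the set is linearly independent.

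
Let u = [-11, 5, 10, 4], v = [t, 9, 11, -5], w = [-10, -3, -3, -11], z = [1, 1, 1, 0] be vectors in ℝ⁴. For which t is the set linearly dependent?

t = -8/5

Place the vectors as rows of a 4×4 matrix; dependence ⇔ determinant zero.
Cofactor expansion gives det = 55*t + 88.
Setting this to zero gives t = -8/5.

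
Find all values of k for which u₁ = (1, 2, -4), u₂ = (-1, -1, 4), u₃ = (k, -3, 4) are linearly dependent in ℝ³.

k = -1

The vectors are dependent exactly when the determinant of the matrix with rows u₁, u₂, u₃ vanishes.
Cofactor expansion gives det = 4*k + 4.
Setting this to zero gives k = -1.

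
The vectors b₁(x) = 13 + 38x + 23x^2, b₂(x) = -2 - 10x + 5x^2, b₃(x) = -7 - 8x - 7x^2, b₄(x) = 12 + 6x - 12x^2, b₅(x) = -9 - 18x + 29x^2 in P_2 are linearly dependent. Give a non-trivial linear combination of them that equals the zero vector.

b₁ + 2b₂ + 3b₃ + b₄ = 0

Take coordinates with respect to {1, x, x^2}.
Set up α₁b₁ + … + α₅b₅ = 0 and solve the homogeneous system.
One solution (up to scaling) is (1, 2, 3, 1, 0).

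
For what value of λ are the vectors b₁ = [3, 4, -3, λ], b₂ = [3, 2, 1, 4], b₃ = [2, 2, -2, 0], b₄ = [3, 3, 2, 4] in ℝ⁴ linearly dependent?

Dependence holds iff the 4×4 matrix [b₁ b₂ b₃ b₄] is singular.
Expanding, det = -10*λ - 8.
This vanishes exactly when λ = -4/5.

λ = -4/5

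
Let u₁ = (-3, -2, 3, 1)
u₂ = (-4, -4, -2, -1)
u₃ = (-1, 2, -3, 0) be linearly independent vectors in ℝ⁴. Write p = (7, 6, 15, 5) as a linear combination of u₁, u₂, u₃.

Since u₁, u₂, u₃ are independent, the coefficients expressing p are uniquely determined by a linear system.
Back-substitution yields (a₁, a₂, a₃) = (2, -3, -1).

p = 2u₁ - 3u₂ - u₃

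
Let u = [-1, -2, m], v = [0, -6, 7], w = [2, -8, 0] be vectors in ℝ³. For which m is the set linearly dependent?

Place the vectors as rows of a 3×3 matrix; dependence ⇔ determinant zero.
The determinant works out to 12*m - 84.
This vanishes exactly when m = 7.

m = 7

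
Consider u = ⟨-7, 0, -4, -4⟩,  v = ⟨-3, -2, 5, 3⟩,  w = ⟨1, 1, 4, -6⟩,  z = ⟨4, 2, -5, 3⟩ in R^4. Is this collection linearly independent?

The matrix [u|v|w|z] has determinant 482.
A nonzero determinant means the columns are linearly independent.

linearly independent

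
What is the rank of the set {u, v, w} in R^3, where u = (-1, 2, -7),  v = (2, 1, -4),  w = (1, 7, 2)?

3

Row-reduce the 3×3 matrix with these as rows.
Exactly 3 pivots survive; hence the rank is 3.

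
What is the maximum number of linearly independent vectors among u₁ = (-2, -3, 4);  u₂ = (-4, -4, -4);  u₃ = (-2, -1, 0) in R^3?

3

Row-reduce the 3×3 matrix with these as rows.
There are 3 pivot columns, so rank = 3.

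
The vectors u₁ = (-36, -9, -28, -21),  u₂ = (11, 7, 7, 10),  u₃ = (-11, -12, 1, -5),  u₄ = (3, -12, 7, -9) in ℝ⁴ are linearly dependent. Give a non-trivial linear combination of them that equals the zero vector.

Solve the homogeneous system with u₁, u₂, u₃, u₄ as columns by row-reducing the coefficient matrix.
A generator of the null space is (1, 3, 0, 1).

u₁ + 3u₂ + u₄ = 0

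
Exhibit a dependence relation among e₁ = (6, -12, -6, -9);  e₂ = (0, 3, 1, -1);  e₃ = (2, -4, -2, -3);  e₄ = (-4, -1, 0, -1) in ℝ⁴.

e₁ - 3e₃ = 0

Solve the homogeneous system with e₁, e₂, e₃, e₄ as columns by row-reducing the coefficient matrix.
One solution (up to scaling) is (1, 0, -3, 0).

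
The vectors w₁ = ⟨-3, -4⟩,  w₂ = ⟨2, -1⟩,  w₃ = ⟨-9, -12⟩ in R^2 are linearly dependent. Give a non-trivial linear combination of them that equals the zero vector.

3w₁ - w₃ = 0

Row-reduce the matrix with w₁, w₂, w₃ as columns; the null space gives the coefficients.
One solution (up to scaling) is (3, 0, -1).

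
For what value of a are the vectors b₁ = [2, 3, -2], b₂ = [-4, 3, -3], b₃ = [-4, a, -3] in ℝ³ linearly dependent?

a = 3

The vectors are dependent exactly when the determinant of the matrix with rows b₁, b₂, b₃ vanishes.
Expanding, det = 14*a - 42.
This vanishes exactly when a = 3.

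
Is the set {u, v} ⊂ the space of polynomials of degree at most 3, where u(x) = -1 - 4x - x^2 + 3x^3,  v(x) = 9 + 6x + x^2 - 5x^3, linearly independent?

linearly independent

Take coordinates with respect to the standard basis {1, x, …, x^3}.
Row-reduce the matrix whose columns are u, v.
The reduction yields 2 nonzero rows, so the rank is 2.
Since rank = 2 (the number of vectors), the set is linearly independent.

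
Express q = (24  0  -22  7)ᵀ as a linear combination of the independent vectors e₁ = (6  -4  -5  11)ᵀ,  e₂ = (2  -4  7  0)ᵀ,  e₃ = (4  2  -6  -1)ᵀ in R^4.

q = e₁ + e₂ + 4e₃

Set up the augmented matrix [e₁ | e₂ | e₃ | q] and row-reduce.
The system has the unique solution (a₁, a₂, a₃) = (1, 1, 4).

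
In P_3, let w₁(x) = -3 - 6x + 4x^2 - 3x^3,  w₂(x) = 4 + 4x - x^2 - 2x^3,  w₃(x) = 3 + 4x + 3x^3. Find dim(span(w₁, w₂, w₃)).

Represent each element by its coordinate vector in ℝ⁴.
Put the 4×3 matrix [w₁|w₂|w₃] into echelon form.
Reduction leaves 3 leading entries, giving rank 3.

dim = 3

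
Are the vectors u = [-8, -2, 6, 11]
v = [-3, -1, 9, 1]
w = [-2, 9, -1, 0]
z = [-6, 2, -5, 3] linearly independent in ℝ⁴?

Form the 4×4 matrix with these as columns; its determinant is -4237.
A nonzero determinant means the columns are linearly independent.

linearly independent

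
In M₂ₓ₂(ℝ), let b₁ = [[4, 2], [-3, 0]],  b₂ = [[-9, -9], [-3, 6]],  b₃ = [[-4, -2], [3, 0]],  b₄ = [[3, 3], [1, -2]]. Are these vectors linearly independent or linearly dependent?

Take coordinates with respect to the standard basis {E₁₁, E₁₂, E₂₁, E₂₂}.
One vector is a scalar multiple of another, so the set is dependent.

linearly dependent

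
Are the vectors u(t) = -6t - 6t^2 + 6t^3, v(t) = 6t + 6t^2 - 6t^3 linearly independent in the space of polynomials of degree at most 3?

linearly dependent

Take coordinates with respect to the standard basis {1, t, …, t^3}.
Row-reduce the matrix whose columns are u, v.
The reduction yields 1 nonzero row, so the rank is 1.
Since rank 1 < 2, the set is linearly dependent.
Indeed u + v = 0.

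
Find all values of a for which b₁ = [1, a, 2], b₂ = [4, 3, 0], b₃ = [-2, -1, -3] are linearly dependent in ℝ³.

a = 5/12

The vectors are dependent exactly when the determinant of the matrix with rows b₁, b₂, b₃ vanishes.
The determinant works out to 12*a - 5.
Solving 12*a - 5 = 0 yields a = 5/12.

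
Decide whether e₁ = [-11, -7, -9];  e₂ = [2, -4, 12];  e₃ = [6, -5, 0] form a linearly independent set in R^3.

linearly independent

Place the vectors as rows of a 3×3 matrix and reduce to echelon form.
The reduction yields 3 nonzero rows, so the rank is 3.
Since rank = 3 (the number of vectors), the set is linearly independent.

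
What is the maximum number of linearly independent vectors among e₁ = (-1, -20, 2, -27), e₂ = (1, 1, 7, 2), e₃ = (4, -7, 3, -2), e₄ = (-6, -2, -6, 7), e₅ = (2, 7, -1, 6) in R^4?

Apply Gaussian elimination to the matrix whose rows are e₁, e₂, e₃, e₄, e₅.
Reduction leaves 4 leading entries, giving rank 4.
(With 5 elements in a 4-dimensional space the rank is at most 4.)

4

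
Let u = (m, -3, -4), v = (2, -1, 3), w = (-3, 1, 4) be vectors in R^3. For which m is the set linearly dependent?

m = 55/7

The vectors are dependent exactly when the determinant of the matrix with rows u, v, w vanishes.
Cofactor expansion gives det = 55 - 7*m.
This vanishes exactly when m = 55/7.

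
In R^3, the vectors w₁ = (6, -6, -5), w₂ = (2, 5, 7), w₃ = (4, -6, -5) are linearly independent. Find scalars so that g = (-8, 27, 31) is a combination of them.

g = -3w₁ + 3w₂ + w₃

Since w₁, w₂, w₃ are independent, the coefficients expressing g are uniquely determined by a linear system.
The system has the unique solution (c₁, c₂, c₃) = (-3, 3, 1).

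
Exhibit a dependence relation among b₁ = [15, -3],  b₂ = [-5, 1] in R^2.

b₁ + 3b₂ = 0

Solve the homogeneous system with b₁, b₂ as columns by row-reducing the coefficient matrix.
One solution (up to scaling) is (1, 3).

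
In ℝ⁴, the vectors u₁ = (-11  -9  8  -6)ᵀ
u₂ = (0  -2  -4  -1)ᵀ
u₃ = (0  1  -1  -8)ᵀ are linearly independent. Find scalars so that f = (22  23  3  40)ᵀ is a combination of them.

Solve the system with u₁, u₂, u₃ as columns and f as the right-hand side.
The system has the unique solution (a₁, a₂, a₃) = (-2, -4, -3).

f = -2u₁ - 4u₂ - 3u₃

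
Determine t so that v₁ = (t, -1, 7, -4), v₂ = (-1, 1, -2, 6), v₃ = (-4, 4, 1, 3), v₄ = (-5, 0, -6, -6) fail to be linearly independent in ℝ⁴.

The vectors are dependent exactly when the determinant of the matrix with rows v₁, v₂, v₃, v₄ vanishes.
Cofactor expansion gives det = 795 - 180*t.
Setting this to zero gives t = 53/12.

t = 53/12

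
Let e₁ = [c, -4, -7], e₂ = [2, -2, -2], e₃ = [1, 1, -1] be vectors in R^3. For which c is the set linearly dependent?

The vectors are dependent exactly when the determinant of the matrix with rows e₁, e₂, e₃ vanishes.
Expanding, det = 4*c - 28.
Solving 4*c - 28 = 0 yields c = 7.

c = 7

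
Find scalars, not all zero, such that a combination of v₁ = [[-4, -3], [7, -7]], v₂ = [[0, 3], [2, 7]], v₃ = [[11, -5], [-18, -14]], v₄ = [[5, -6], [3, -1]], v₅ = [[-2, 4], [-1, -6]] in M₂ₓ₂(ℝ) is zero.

2v₁ + 3v₂ + v₃ - v₄ - v₅ = 0

Pass to coordinate vectors relative to the basis {E₁₁, E₁₂, E₂₁, E₂₂}.
Write the vectors as columns of a matrix and find a nonzero vector in its null space.
A generator of the null space is (2, 3, 1, -1, -1).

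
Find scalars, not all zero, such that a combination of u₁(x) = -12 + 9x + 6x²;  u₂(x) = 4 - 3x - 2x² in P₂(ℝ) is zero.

u₁ + 3u₂ = 0

Pass to coordinate vectors relative to the basis {1, x, x²}.
Row-reduce the matrix with u₁, u₂ as columns; the null space gives the coefficients.
One solution (up to scaling) is (1, 3).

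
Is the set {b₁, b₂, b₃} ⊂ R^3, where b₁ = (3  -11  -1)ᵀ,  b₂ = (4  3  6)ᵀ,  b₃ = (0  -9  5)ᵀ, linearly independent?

The matrix [b₁|b₂|b₃] has determinant 463.
A nonzero determinant means the columns are linearly independent.

linearly independent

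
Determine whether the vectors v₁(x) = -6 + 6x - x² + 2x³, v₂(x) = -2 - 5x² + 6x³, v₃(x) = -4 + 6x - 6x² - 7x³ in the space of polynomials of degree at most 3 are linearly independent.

Take coordinates with respect to the standard basis {1, x, …, x³}.
Place the vectors as rows of a 3×4 matrix and reduce to echelon form.
The reduction yields 3 nonzero rows, so the rank is 3.
Since rank = 3 (the number of vectors), the set is linearly independent.

linearly independent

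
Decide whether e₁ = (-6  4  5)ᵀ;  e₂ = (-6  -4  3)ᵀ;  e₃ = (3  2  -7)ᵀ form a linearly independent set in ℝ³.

linearly independent

Form the 3×3 matrix with these as columns; its determinant is -264.
A nonzero determinant means the columns are linearly independent.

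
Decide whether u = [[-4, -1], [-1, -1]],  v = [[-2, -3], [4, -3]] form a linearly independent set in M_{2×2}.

Take coordinates with respect to the standard basis {E₁₁, E₁₂, E₂₁, E₂₂}.
Row-reduce the matrix whose columns are u, v.
The reduction yields 2 nonzero rows, so the rank is 2.
Since rank = 2 (the number of vectors), the set is linearly independent.

linearly independent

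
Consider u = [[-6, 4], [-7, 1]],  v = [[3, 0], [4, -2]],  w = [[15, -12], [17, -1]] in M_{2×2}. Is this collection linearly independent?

Take coordinates with respect to the standard basis {E₁₁, E₁₂, E₂₁, E₂₂}.
Place the vectors as rows of a 3×4 matrix and reduce to echelon form.
The reduction yields 2 nonzero rows, so the rank is 2.
Since rank 2 < 3, the set is linearly dependent.
Indeed 3u + v + w = 0.

linearly dependent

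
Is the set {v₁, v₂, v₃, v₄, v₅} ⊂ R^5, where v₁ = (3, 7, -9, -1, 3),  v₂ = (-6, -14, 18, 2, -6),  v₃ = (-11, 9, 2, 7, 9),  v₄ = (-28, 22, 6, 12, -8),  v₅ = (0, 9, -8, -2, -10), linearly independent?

linearly dependent

One vector is a scalar multiple of another, so the set is dependent.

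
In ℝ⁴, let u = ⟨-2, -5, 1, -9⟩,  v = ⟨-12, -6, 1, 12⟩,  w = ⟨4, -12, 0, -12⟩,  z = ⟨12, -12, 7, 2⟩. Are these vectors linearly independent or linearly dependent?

Form the 4×4 matrix with these as columns; its determinant is 14096.
A nonzero determinant means the columns are linearly independent.

linearly independent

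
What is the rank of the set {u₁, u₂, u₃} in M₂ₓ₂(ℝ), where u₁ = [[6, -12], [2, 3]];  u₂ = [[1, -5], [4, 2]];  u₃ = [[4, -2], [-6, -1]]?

Represent each element by its coordinate vector in ℝ⁴.
Put the 4×3 matrix [u₁|u₂|u₃] into echelon form.
The echelon form has 2 nonzero rows, so the rank is 2.

rank 2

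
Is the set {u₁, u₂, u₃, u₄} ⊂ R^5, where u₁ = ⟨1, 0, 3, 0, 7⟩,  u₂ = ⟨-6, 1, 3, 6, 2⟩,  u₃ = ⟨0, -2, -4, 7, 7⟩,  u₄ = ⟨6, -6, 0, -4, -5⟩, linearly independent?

linearly independent

Row-reduce the matrix whose columns are u₁, u₂, u₃, u₄.
The reduction yields 4 nonzero rows, so the rank is 4.
Since rank = 4 (the number of vectors), the set is linearly independent.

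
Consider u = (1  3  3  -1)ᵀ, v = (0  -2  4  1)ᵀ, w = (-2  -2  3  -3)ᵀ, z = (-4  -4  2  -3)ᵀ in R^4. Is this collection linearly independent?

The matrix [u|v|w|z] has determinant -78.
A nonzero determinant means the columns are linearly independent.

linearly independent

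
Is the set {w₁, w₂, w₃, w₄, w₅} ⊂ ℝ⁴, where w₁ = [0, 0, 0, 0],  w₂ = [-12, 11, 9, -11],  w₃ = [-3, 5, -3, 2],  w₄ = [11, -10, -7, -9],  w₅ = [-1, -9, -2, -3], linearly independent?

There are 5 vectors in a 4-dimensional space, so they cannot be linearly independent.

linearly dependent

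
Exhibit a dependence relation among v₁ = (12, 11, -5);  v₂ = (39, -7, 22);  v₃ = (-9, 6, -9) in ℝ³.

Set up α₁v₁ + … + α₃v₃ = 0 and solve the homogeneous system.
One solution (up to scaling) is (1, -1, -3).

v₁ - v₂ - 3v₃ = 0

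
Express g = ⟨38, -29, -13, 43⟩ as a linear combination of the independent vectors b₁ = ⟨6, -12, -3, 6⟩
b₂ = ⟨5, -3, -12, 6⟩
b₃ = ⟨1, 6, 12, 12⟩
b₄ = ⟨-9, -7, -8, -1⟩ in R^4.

Write g = a₁b₁ + … + a₄b₄ and equate components.
Row-reducing the augmented matrix gives the unique coefficients (a₁, …, a₄) = (3, 2, 1, -1).

g = 3b₁ + 2b₂ + b₃ - b₄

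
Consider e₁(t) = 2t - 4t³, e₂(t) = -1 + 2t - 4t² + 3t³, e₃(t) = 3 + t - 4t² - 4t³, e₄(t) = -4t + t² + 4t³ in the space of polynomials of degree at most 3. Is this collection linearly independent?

linearly independent

Take coordinates with respect to the standard basis {1, t, …, t³}.
Form the 4×4 matrix with these as columns; its determinant is 90.
A nonzero determinant means the columns are linearly independent.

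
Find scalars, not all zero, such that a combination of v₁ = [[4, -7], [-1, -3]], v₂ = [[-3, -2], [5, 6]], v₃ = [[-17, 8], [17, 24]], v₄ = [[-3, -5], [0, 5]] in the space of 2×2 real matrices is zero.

Pass to coordinate vectors relative to the basis {E₁₁, E₁₂, E₂₁, E₂₂}.
Set up α₁v₁ + … + α₄v₄ = 0 and solve the homogeneous system.
One solution (up to scaling) is (2, -3, 1, 0).

2v₁ - 3v₂ + v₃ = 0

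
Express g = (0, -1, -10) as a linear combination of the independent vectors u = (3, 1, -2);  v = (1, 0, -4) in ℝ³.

g = -u + 3v

Set up the augmented matrix [u | v | g] and row-reduce.
The system has the unique solution (α₁, α₂) = (-1, 3).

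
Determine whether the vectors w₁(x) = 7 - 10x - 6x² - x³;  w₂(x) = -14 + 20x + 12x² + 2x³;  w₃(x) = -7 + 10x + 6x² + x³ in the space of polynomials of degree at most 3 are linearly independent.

Take coordinates with respect to the standard basis {1, x, …, x³}.
Row-reduce the matrix whose columns are w₁, w₂, w₃.
The reduction yields 1 nonzero row, so the rank is 1.
Since rank 1 < 3, the set is linearly dependent.

linearly dependent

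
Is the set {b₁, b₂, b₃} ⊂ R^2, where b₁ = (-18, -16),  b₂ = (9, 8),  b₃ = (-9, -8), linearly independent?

linearly dependent

There are 3 vectors in a 2-dimensional space, so they cannot be linearly independent.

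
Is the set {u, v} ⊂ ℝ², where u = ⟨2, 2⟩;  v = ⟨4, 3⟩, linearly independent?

Form the 2×2 matrix with these as columns; its determinant is -2.
A nonzero determinant means the columns are linearly independent.

linearly independent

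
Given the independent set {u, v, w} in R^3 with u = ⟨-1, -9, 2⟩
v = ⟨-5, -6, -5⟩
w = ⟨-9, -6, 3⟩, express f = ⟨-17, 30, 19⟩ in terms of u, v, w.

f = -4u - 3v + 4w

Write f = a₁u + … + a₃w and equate components.
The system has the unique solution (a₁, a₂, a₃) = (-4, -3, 4).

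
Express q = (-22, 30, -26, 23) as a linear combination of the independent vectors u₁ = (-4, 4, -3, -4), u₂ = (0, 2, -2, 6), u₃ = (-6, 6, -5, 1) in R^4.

Write q = a₁u₁ + … + a₃u₃ and equate components.
The system has the unique solution (a₁, a₂, a₃) = (1, 4, 3).

q = u₁ + 4u₂ + 3u₃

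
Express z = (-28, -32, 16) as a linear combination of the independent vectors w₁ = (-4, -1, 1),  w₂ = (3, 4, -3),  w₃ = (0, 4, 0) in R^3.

Write z = c₁w₁ + … + c₃w₃ and equate components.
Row-reducing the augmented matrix gives the unique coefficients (c₁, c₂, c₃) = (4, -4, -3).

z = 4w₁ - 4w₂ - 3w₃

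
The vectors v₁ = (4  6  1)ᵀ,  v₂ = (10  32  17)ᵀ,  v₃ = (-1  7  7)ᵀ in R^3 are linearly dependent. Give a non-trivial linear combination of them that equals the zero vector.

3v₁ - v₂ + 2v₃ = 0

Row-reduce the matrix with v₁, v₂, v₃ as columns; the null space gives the coefficients.
One solution (up to scaling) is (3, -1, 2).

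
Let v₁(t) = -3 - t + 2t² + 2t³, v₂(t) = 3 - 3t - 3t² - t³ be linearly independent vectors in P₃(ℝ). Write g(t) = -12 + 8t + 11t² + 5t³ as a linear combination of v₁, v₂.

g = v₁ - 3v₂

Identify each element with its coordinate vector in ℝ⁴ via {1, t, …, t³}.
Since v₁, v₂ are independent, the coefficients expressing g are uniquely determined by a linear system.
Back-substitution yields (α₁, α₂) = (1, -3).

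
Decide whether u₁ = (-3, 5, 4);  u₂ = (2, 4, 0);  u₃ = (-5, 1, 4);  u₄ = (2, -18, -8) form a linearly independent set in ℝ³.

There are 4 vectors in a 3-dimensional space, so they cannot be linearly independent.

linearly dependent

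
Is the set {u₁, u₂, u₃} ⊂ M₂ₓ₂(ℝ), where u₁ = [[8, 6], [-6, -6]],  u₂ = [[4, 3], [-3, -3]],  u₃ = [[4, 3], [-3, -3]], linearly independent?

linearly dependent

Write each element as a coordinate vector in ℝ⁴ using {E₁₁, E₁₂, E₂₁, E₂₂}.
Row-reduce the matrix whose columns are u₁, u₂, u₃.
The reduction yields 1 nonzero row, so the rank is 1.
Since rank 1 < 3, the set is linearly dependent.
Indeed u₁ - 2u₂ = 0.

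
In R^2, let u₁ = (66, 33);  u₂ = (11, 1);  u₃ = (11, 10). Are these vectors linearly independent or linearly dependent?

linearly dependent

There are 3 vectors in a 2-dimensional space, so they cannot be linearly independent.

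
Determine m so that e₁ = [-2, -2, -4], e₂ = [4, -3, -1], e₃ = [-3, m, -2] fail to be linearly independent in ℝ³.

m = 1/9

Dependence holds iff the 3×3 matrix [e₁ e₂ e₃] is singular.
Expanding, det = 2 - 18*m.
Setting this to zero gives m = 1/9.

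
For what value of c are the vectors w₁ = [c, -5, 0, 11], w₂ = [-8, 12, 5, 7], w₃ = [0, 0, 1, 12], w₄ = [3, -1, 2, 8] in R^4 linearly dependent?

Place the vectors as rows of a 4×4 matrix; dependence ⇔ determinant zero.
Cofactor expansion gives det = 1127 - 245*c.
Solving 1127 - 245*c = 0 yields c = 23/5.

c = 23/5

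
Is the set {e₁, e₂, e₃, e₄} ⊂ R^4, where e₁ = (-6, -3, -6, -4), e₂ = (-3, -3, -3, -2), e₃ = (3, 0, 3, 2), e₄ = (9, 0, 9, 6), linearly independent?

Form the 4×4 matrix with these as columns; its determinant is 0.
A zero determinant means the columns are linearly dependent.

linearly dependent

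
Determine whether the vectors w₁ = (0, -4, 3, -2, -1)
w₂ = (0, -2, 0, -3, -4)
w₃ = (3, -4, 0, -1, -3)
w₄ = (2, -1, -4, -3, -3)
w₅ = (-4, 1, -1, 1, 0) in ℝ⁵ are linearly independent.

Place the vectors as rows of a 5×5 matrix and reduce to echelon form.
The reduction yields 5 nonzero rows, so the rank is 5.
Since rank = 5 (the number of vectors), the set is linearly independent.

linearly independent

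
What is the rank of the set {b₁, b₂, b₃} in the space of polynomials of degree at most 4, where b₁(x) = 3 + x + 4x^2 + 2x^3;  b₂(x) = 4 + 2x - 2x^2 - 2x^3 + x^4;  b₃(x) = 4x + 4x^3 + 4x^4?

rank 3

Represent each element by its coordinate vector in ℝ⁵.
Put the 5×3 matrix [b₁|b₂|b₃] into echelon form.
There are 3 pivot columns, so rank = 3.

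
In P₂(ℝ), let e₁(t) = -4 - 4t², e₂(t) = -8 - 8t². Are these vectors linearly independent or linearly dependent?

linearly dependent

Write each element as a coordinate vector in ℝ³ using {1, t, t²}.
Row-reduce the matrix whose columns are e₁, e₂.
The reduction yields 1 nonzero row, so the rank is 1.
Since rank 1 < 2, the set is linearly dependent.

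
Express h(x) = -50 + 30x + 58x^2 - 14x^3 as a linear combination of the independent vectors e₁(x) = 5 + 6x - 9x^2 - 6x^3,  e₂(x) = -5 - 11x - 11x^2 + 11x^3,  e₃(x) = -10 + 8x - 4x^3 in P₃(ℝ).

Work in coordinates with respect to the standard basis {1, x, …, x^3}.
Solve the system with e₁, e₂, e₃ as columns and h as the right-hand side.
Row-reducing the augmented matrix gives the unique coefficients (a₁, a₂, a₃) = (-4, -2, 4).

h = -4e₁ - 2e₂ + 4e₃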